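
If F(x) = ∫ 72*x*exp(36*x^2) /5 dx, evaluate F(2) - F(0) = -1/5 + exp(144)/5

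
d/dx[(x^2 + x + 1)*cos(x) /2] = -x^2*sin(x)/2 - x*sin(x)/2 + x*cos(x) - sin(x)/2 + cos(x)/2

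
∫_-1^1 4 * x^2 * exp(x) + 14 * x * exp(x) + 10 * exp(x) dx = -2*exp(-1) + 14*E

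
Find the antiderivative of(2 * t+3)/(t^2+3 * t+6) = log(t^2 + 3*t + 6) + C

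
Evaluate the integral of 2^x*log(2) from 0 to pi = -1 + 2^pi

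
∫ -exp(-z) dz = exp(-z) + C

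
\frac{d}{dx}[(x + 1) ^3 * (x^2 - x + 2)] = 5*x^4 + 8*x^3 + 6*x^2 + 8*x + 5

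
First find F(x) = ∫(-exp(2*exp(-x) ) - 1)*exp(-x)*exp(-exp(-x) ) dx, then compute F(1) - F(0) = -E - exp(-exp(-1)) + exp(-1) + exp(exp(-1))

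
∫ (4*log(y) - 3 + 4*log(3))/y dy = (2*log(3*y) - 3)*log(3*y) + C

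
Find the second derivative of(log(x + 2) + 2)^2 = (-2*log(x + 2) - 2)/(x^2 + 4*x + 4)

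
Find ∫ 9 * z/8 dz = 9*z^2/16 + C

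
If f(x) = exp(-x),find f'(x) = -exp(-x)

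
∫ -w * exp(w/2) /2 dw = (2 - w)*exp(w/2) + C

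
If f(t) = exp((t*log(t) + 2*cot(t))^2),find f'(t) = 2*(t*log(t)^2 - t*log(t) - 2*t*log(t)/tan(t)^2 + 2*log(t)/tan(t) - 2/tan(t) - 4/tan(t)^3)*exp(t^2*log(t)^2 + 4*t*log(t)/tan(t) + 4/tan(t)^2)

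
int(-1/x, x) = -log(x) + C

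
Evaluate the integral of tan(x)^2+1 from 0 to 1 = tan(1)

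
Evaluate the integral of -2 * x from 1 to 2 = -3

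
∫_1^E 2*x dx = -1 + exp(2)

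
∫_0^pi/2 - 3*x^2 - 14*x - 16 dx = (-3 - pi/2)*(pi/2 + 2)^2 + 12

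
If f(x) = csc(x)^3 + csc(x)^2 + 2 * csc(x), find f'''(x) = (2 + 8/sin(x) + 15/sin(x)^2 - 24/sin(x)^3 - 60/sin(x)^4)*cos(x)/sin(x)^2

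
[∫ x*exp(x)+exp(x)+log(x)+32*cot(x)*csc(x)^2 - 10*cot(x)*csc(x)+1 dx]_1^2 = -16*csc(2)^2 - 10*csc(1) - E + 2*log(2) + 10*csc(2) + 2*exp(2) + 16*csc(1)^2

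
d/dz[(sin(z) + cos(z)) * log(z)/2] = sqrt(2)*(z*log(z)*cos(z + pi/4) + sin(z + pi/4))/(2*z)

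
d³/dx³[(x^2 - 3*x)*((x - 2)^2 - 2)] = 24*x - 42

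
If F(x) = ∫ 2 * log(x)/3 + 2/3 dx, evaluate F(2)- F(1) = 4*log(2)/3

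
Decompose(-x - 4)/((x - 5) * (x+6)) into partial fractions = -2/(11*(x + 6)) - 9/(11*(x - 5))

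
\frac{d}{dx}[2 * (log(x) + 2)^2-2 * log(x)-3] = (4*log(x) + 6)/x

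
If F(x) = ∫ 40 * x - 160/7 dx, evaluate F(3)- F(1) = 800/7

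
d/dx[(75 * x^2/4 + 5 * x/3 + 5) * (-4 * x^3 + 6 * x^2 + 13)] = -375*x^4 + 1270*x^3/3 - 30*x^2 + 1095*x/2 + 65/3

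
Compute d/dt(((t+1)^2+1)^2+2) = 4*t^3 + 12*t^2 + 16*t + 8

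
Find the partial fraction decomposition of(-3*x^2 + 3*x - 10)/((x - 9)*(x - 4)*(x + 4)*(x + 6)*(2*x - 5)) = -20/(507*(2*x - 5)) - 2/(75*(x + 6)) + 35/(1352*(x + 4)) + 23/(600*(x - 4)) - 226/(12675*(x - 9))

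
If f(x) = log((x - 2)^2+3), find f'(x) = (2*x - 4)/(x^2 - 4*x + 7)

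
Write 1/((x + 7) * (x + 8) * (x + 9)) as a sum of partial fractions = 1/(2*(x + 9)) - 1/(x + 8) + 1/(2*(x + 7))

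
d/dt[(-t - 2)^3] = -3*t^2 - 12*t - 12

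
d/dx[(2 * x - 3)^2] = 8*x - 12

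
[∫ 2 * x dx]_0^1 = 1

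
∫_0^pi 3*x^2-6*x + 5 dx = 1 + 2*pi + (-1 + pi)^3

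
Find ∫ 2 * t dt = t^2 + C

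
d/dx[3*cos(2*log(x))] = -6*sin(2*log(x))/x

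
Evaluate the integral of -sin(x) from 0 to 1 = -1 + cos(1)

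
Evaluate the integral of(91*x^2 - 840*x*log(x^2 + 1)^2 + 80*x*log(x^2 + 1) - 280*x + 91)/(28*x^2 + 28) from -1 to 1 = 13/2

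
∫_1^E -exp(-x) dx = -exp(-1) + exp(-E)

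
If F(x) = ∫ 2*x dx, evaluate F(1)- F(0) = 1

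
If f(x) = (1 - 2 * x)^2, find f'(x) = 8*x - 4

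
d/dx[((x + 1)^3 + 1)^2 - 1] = 6*x^5 + 30*x^4 + 60*x^3 + 66*x^2 + 42*x + 12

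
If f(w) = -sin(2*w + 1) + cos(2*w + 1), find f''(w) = 4*sin(2*w + 1) - 4*cos(2*w + 1)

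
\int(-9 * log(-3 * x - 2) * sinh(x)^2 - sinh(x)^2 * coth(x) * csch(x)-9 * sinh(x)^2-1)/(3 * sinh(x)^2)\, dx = -(3*x + 2)*log(-3*x - 2) + coth(x)/3 + csch(x)/3 + C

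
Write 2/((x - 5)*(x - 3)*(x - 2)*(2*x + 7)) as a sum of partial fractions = -16/(2431*(2*x + 7)) + 2/(33*(x - 2)) - 1/(13*(x - 3)) + 1/(51*(x - 5))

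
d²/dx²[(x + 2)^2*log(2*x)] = (2*x^2*log(x) + 2*x^2*log(2) + 3*x^2 + 4*x - 4)/x^2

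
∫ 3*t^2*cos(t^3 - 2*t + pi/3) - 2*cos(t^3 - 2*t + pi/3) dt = sin(t^3 - 2*t + pi/3) + C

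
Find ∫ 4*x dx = 2*x^2 + C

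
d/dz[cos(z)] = -sin(z)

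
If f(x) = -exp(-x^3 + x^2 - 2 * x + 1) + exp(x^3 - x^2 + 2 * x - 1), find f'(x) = (3*x^2*exp(2*x^3 - 2*x^2 + 4*x - 2) + 3*x^2 - 2*x*exp(2*x^3 - 2*x^2 + 4*x - 2) - 2*x + 2*exp(2*x^3 - 2*x^2 + 4*x - 2) + 2)*exp(-x^3 + x^2 - 2*x + 1)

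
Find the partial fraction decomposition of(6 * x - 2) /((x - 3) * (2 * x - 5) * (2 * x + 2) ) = -26/(7*(2*x - 5)) - 1/(7*(x + 1)) + 2/(x - 3)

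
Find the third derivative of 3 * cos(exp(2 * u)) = 24*(exp(4*u)*sin(exp(2*u)) - 3*exp(2*u)*cos(exp(2*u)) - sin(exp(2*u)))*exp(2*u)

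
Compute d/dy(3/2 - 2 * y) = -2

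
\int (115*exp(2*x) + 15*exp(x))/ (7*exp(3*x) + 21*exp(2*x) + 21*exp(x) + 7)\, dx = (-24*exp(2*x) - 163*exp(x) - 89)/(7*(exp(2*x) + 2*exp(x) + 1)) + C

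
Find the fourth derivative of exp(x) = exp(x)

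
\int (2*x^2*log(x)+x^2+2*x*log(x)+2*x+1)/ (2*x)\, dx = (x + 1)^2*log(x)/2 + C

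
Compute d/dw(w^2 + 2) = 2*w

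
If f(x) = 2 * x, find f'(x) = 2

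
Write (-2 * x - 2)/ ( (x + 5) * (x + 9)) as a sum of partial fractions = -4/(x + 9) + 2/(x + 5)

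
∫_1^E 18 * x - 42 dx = -16 + (-7 + 3*E)^2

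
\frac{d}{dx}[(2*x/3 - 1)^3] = 8*x^2/9 - 8*x/3 + 2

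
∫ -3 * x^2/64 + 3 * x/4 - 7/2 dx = -x^3/64 + 3*x^2/8 - 7*x/2 + C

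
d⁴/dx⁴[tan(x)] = 24*tan(x)^5 + 40*tan(x)^3 + 16*tan(x)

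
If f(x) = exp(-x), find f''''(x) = exp(-x)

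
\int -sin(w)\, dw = cos(w) + C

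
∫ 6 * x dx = 3*x^2 + C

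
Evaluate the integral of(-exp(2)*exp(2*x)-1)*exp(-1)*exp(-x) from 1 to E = -exp(1 + E) - exp(-2) + exp(-E - 1) + exp(2)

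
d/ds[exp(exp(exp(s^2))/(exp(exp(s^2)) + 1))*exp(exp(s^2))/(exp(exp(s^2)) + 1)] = (2*s*exp(s^2 + exp(s^2) + exp(exp(s^2))/(exp(exp(s^2)) + 1)) + 4*s*exp(s^2 + 2*exp(s^2) + exp(exp(s^2))/(exp(exp(s^2)) + 1)))/(exp(3*exp(s^2)) + 3*exp(2*exp(s^2)) + 3*exp(exp(s^2)) + 1)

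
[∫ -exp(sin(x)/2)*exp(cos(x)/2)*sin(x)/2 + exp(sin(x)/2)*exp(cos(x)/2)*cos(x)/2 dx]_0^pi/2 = 0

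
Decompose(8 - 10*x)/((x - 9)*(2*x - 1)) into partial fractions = -6/(17*(2*x - 1)) - 82/(17*(x - 9))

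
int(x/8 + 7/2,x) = x^2/16 + 7*x/2 + C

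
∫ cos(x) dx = sin(x) + C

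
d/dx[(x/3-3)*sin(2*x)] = 2*x*cos(2*x)/3 + sin(2*x)/3 - 6*cos(2*x)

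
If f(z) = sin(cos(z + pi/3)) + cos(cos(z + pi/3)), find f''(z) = -sin(z + pi/3)^2*sin(cos(z + pi/3)) - sin(z + pi/3)^2*cos(cos(z + pi/3)) + sin(cos(z + pi/3))*cos(z + pi/3) - cos(z + pi/3)*cos(cos(z + pi/3))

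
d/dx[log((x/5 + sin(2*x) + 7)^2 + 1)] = (20*x*cos(2*x) + 2*x + 10*sin(2*x) + 50*sin(4*x) + 700*cos(2*x) + 70)/(x^2 + 10*x*sin(2*x) + 70*x + 25*sin(2*x)^2 + 350*sin(2*x) + 1250)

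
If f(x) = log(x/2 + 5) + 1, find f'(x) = 1/(x + 10)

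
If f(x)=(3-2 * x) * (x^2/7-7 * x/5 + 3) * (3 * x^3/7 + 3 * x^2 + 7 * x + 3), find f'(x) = -36*x^5/49 + 129*x^4/49 + 464*x^3/35 - 15*x^2 - 486*x/7 + 162/5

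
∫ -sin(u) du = cos(u) + C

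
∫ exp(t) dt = exp(t) + C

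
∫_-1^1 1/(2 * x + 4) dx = log(3)/2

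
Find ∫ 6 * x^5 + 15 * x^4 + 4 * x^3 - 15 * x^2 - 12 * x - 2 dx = x^6 + 3*x^5 + x^4 - 5*x^3 - 6*x^2 - 2*x + C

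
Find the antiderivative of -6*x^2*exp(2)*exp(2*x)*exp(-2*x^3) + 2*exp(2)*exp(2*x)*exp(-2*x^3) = exp(-2*x^3 + 2*x + 2) + C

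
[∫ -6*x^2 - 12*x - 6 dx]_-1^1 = -16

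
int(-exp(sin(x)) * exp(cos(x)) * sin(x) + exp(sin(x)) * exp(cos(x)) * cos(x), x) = exp(sqrt(2)*sin(x + pi/4)) + C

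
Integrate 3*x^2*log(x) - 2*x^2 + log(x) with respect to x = x*(x^2 + 1)*(log(x) - 1) + C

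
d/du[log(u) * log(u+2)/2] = (u*log(u) + u*log(u + 2) + 2*log(u + 2))/(2*u^2 + 4*u)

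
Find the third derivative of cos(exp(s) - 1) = (exp(2*s)*sin(exp(s) - 1) - 3*exp(s)*cos(exp(s) - 1) - sin(exp(s) - 1))*exp(s)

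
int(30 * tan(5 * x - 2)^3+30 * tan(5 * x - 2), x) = 3*tan(5*x - 2)^2 + C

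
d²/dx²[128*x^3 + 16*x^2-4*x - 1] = 768*x + 32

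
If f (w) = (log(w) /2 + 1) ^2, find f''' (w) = (2*log(w) + 1)/(2*w^3)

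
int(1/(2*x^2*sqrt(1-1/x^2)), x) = -acsc(x)/2 + C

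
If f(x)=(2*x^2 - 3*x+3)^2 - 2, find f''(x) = 48*x^2 - 72*x + 42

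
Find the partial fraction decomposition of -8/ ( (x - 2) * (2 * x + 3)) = 16/(7*(2*x + 3)) - 8/(7*(x - 2))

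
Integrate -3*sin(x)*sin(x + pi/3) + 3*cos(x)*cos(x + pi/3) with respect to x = 3*sin(x)*cos(x + pi/3) + C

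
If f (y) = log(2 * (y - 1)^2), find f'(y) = 2/(y - 1)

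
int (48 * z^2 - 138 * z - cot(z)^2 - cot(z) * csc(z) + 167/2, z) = 16*z^3 - 69*z^2 + 169*z/2 + cot(z) + csc(z) + C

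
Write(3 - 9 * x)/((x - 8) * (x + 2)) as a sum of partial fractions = -21/(10*(x + 2)) - 69/(10*(x - 8))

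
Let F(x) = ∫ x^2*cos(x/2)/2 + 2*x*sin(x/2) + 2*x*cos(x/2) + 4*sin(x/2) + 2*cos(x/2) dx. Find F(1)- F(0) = 9*sin(1/2)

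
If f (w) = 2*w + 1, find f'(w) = 2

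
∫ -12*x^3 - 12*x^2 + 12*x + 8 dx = -3*x^4 - 4*x^3 + 6*x^2 + 8*x + C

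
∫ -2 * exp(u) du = -2*exp(u) + C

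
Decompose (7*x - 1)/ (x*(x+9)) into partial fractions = 64/(9*(x + 9)) - 1/(9*x)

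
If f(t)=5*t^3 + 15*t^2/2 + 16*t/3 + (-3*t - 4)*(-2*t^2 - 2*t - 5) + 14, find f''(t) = 66*t + 43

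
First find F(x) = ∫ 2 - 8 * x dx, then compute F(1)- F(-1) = 4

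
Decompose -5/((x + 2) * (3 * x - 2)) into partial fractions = -15/(8*(3*x - 2)) + 5/(8*(x + 2))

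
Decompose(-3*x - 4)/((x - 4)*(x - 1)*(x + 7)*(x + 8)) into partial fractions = -5/(27*(x + 8)) + 17/(88*(x + 7)) + 7/(216*(x - 1)) - 4/(99*(x - 4))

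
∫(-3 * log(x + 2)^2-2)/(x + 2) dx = (-log(x + 2)^2 - 2)*log(x + 2) + C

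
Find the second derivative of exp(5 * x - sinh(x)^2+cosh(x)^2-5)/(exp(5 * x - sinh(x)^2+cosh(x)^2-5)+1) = (25*exp(5*x - 4) - 25*exp(10*x - 8))/(exp(-12)*exp(15*x) + 3*exp(-8)*exp(10*x) + 3*exp(-4)*exp(5*x) + 1)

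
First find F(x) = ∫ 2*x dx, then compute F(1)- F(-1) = 0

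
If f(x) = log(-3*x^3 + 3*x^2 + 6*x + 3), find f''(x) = (-3*x^4 + 4*x^3 - 2*x^2 - 10*x - 2)/(x^6 - 2*x^5 - 3*x^4 + 2*x^3 + 6*x^2 + 4*x + 1)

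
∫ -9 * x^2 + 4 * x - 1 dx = -3*x^3 + 2*x^2 - x + C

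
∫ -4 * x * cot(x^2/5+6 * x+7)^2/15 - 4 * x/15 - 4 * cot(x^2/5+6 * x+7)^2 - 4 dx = 2/(3*tan(x^2/5 + 6*x + 7)) + C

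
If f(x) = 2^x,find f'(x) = 2^x*log(2)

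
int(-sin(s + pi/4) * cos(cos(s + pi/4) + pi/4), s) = sin(cos(s + pi/4) + pi/4) + C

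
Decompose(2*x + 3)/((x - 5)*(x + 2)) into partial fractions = 1/(7*(x + 2)) + 13/(7*(x - 5))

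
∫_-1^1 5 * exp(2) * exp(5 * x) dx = -exp(-3) + exp(7)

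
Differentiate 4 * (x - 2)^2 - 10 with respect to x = 8*x - 16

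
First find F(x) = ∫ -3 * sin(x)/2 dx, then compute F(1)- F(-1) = 0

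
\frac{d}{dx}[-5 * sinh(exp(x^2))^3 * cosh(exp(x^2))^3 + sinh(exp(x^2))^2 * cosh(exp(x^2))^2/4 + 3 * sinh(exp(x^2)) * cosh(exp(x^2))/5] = -x*(150*(cosh(2*exp(x^2)) - 1)^2*cosh(2*exp(x^2)) - 5*sinh(4*exp(x^2)) - 324*cosh(2*exp(x^2)) + 150*cosh(4*exp(x^2)) + 150)*exp(x^2)/20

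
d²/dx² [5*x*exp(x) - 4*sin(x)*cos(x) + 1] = 5*x*exp(x) + 10*exp(x) + 8*sin(2*x)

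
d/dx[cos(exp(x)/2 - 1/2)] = -exp(x)*sin((exp(x) - 1)/2)/2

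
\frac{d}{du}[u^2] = 2*u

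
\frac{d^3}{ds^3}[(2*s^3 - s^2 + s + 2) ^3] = 4032*s^6 - 4032*s^5 + 3780*s^4 + 1320*s^3 - 900*s^2 + 648*s + 78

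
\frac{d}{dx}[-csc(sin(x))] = cos(x)*cot(sin(x))*csc(sin(x))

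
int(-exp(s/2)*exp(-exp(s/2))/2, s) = exp(-exp(s/2)) + C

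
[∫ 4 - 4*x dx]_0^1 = 2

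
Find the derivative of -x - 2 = -1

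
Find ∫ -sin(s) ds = cos(s) + C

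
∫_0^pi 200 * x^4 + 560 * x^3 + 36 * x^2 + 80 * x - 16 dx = -64 + 4*(-5*pi^2 - 5*pi - 4)*(-2*pi^3 - 5*pi^2 - 4 + 6*pi)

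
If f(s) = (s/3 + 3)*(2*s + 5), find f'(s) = 4*s/3 + 23/3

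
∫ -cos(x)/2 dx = -sin(x)/2 + C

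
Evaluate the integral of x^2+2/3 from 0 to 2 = 4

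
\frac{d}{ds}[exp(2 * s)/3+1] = 2*exp(2*s)/3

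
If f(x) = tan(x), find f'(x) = cos(x)^(-2)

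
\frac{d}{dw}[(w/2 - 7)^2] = w/2 - 7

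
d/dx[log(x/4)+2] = 1/x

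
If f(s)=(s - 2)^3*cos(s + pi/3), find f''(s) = -s^3*cos(s + pi/3) - 6*s^2*sin(s + pi/3) + 6*s^2*cos(s + pi/3) + 24*s*sin(s + pi/3) - 6*s*cos(s + pi/3) - 24*sin(s + pi/3) - 4*cos(s + pi/3)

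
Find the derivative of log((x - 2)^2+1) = (2*x - 4)/(x^2 - 4*x + 5)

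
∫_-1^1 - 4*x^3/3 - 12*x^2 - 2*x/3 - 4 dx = -16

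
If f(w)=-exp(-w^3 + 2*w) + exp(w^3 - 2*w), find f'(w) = 3*w^2*exp(-w^3 + 2*w) + 3*w^2*exp(w^3 - 2*w) - 2*exp(-w^3 + 2*w) - 2*exp(w^3 - 2*w)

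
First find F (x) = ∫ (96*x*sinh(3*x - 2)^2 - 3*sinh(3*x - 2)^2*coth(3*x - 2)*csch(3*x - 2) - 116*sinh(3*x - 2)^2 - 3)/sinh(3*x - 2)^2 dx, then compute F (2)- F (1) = -coth(1) - csch(1) + csch(4) + coth(4) + 28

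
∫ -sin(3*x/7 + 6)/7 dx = cos(3*x/7 + 6)/3 + C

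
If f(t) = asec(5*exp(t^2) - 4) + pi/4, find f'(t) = 10*t*exp(t^2)/(25*sqrt(1 - 1/(25*exp(2*t^2) - 40*exp(t^2) + 16))*exp(2*t^2) - 40*sqrt(1 - 1/(25*exp(2*t^2) - 40*exp(t^2) + 16))*exp(t^2) + 16*sqrt(1 - 1/(25*exp(2*t^2) - 40*exp(t^2) + 16)))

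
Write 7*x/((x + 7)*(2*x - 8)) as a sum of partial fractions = 49/(22*(x + 7)) + 14/(11*(x - 4))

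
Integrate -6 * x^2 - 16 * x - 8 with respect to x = -2*x^3 - 8*x^2 - 8*x + C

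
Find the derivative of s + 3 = 1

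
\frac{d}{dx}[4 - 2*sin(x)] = -2*cos(x)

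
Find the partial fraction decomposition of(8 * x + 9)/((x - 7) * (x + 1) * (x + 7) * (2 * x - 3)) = -168/(935*(2*x - 3)) + 47/(1428*(x + 7)) + 1/(240*(x + 1)) + 65/(1232*(x - 7))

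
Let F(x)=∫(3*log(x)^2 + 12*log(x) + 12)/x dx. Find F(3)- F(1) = -8 + (log(3) + 2)^3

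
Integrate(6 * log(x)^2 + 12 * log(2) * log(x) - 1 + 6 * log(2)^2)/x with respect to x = 2*log(2*x)^3 - log(2*x) + C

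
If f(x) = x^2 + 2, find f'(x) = 2*x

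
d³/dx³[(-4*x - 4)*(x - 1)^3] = 48 - 96*x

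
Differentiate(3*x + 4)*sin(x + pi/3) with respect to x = 3*x*cos(x + pi/3) + 3*sin(x + pi/3) + 4*cos(x + pi/3)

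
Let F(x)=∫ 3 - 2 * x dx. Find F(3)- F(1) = -2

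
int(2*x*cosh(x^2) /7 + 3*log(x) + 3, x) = 3*x*log(x) + sinh(x^2)/7 + C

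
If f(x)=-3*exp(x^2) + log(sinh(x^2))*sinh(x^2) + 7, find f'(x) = 2*x*(-3*exp(x^2) + log(sinh(x^2))*cosh(x^2) + cosh(x^2))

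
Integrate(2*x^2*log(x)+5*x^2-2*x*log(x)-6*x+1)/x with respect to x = (x - 1)^2*(log(x) + 2) + C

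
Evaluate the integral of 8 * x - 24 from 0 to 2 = -32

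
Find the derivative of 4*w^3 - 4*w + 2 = 12*w^2 - 4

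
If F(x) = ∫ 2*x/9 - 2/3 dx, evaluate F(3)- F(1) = -4/9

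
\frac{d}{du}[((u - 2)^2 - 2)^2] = 4*u^3 - 24*u^2 + 40*u - 16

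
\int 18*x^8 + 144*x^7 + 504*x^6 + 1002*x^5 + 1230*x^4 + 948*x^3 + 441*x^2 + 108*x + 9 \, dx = 2*x^9 + 18*x^8 + 72*x^7 + 167*x^6 + 246*x^5 + 237*x^4 + 147*x^3 + 54*x^2 + 9*x + C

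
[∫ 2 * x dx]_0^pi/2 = pi^2/4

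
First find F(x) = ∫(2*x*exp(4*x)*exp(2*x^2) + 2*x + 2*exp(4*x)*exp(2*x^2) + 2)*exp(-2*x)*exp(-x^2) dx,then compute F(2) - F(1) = -exp(3) - exp(-8) + exp(-3) + exp(8)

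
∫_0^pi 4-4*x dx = 2 - 2*(-1 + pi)^2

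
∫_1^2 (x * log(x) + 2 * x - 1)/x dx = log(2) + 1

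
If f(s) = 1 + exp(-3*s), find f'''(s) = -27*exp(-3*s)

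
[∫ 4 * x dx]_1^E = -2 + 2*exp(2)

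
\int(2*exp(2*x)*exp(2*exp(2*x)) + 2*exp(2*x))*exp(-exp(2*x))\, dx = 2*sinh(exp(2*x)) + C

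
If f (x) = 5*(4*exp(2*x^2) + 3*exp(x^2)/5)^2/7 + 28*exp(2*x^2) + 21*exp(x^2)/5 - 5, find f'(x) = 640*x*exp(4*x^2)/7 + 144*x*exp(3*x^2)/7 + 3956*x*exp(2*x^2)/35 + 42*x*exp(x^2)/5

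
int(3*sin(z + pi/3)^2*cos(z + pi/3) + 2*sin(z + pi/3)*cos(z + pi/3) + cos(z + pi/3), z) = (sin(z + pi/3)^2 + sin(z + pi/3) + 1)*sin(z + pi/3) + C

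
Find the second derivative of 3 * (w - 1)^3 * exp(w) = 3*w^3*exp(w) + 9*w^2*exp(w) - 9*w*exp(w) - 3*exp(w)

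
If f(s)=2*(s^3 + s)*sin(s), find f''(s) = -2*s^3*sin(s) + 12*s^2*cos(s) + 10*s*sin(s) + 4*cos(s)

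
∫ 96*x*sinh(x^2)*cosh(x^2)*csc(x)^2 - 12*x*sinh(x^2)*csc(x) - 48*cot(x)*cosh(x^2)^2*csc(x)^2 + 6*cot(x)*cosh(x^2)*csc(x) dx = 6*(4*cosh(x^2)*csc(x) - 1)*cosh(x^2)*csc(x) + C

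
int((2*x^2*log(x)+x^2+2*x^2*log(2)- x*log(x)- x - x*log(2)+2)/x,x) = (x^2 - x + 2)*log(2*x) + C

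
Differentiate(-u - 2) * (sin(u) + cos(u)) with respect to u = u*sin(u) - u*cos(u) + sin(u) - 3*cos(u)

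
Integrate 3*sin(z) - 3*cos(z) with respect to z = -3*sqrt(2)*sin(z + pi/4) + C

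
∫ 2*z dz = z^2 + C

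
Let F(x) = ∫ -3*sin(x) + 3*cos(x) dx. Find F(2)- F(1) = 3*sqrt(2)*(-sin(pi/4 + 1) + sin(pi/4 + 2))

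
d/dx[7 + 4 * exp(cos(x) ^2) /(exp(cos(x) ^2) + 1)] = -8*exp(cos(x)^2)*sin(x)*cos(x)/(1 + E*exp(-sin(x)^2))^2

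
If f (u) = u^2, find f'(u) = 2*u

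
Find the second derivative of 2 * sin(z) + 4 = -2*sin(z)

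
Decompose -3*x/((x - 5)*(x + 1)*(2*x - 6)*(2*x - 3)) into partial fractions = -6/(35*(2*x - 3)) - 1/(80*(x + 1)) + 3/(16*(x - 3)) - 5/(56*(x - 5))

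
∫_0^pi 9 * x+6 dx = 6*pi + 9*pi^2/2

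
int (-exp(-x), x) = exp(-x) + C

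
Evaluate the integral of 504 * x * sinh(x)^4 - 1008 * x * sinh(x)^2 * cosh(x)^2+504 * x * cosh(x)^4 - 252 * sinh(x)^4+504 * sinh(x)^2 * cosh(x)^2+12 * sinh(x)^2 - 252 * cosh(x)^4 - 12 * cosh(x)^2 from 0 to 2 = 480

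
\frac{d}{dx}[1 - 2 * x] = -2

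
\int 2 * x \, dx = x^2 + C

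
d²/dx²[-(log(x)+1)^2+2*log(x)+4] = (2*log(x) - 2)/x^2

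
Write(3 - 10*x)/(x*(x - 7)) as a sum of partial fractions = -67/(7*(x - 7)) - 3/(7*x)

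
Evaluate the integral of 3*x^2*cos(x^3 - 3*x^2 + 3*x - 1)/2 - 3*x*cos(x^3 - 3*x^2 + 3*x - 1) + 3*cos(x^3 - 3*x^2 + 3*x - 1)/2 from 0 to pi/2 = sin((-1 + pi/2)^3)/2 + sin(1)/2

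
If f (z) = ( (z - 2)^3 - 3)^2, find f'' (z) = 30*z^4 - 240*z^3 + 720*z^2 - 996*z + 552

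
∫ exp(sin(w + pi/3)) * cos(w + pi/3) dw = exp(sin(w + pi/3)) + C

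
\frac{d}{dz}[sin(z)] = cos(z)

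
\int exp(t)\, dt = exp(t) + C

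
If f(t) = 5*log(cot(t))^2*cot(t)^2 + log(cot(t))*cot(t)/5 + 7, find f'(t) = -(10*log(1/tan(t))^2*cos(t)/sin(t) + log(1/tan(t))/5 + 10*log(1/tan(t))*cos(t)/sin(t) + 1/5)/sin(t)^2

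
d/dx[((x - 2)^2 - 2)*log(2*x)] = (2*x^2*log(x) + x^2 + 2*x^2*log(2) - 4*x*log(x) - 4*x - 4*x*log(2) + 2)/x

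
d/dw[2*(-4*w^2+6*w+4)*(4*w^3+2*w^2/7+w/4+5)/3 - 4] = -160*w^4/3 + 1280*w^3/21 + 234*w^2/7 - 162*w/7 + 62/3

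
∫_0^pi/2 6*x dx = 3*pi^2/4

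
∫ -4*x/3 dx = -2*x^2/3 + C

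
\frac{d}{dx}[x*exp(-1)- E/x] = (x^2 + exp(2))*exp(-1)/x^2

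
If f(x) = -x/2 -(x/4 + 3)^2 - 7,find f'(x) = -x/8 - 2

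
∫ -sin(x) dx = cos(x) + C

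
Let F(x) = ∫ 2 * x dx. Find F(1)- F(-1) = 0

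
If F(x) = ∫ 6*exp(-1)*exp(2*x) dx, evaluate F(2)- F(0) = -3*exp(-1) + 3*exp(3)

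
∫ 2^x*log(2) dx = 2^x + C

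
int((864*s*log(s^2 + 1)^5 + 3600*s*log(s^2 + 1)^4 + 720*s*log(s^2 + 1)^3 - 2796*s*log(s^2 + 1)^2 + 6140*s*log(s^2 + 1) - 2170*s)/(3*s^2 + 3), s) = (72*log(s^2 + 1)^5 + 360*log(s^2 + 1)^4 + 90*log(s^2 + 1)^3 - 466*log(s^2 + 1)^2 + 1535*log(s^2 + 1) - 1085)*log(s^2 + 1)/3 + C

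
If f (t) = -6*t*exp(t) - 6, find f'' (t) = -6*t*exp(t) - 12*exp(t)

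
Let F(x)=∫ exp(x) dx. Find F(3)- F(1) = -E + exp(3)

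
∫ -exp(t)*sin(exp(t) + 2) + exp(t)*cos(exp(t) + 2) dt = sqrt(2)*sin(exp(t) + pi/4 + 2) + C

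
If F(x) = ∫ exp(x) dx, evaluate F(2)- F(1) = -E + exp(2)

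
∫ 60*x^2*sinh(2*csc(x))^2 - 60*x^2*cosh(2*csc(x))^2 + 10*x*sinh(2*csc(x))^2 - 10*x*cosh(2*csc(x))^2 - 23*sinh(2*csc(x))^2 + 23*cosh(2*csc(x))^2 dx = -20*x^3 - 5*x^2 + 23*x + C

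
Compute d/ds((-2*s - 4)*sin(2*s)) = -4*s*cos(2*s) - 2*sin(2*s) - 8*cos(2*s)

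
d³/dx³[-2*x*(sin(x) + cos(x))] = 2*sqrt(2)*(x*cos(x + pi/4) + 3*sin(x + pi/4))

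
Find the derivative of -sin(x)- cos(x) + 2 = sin(x) - cos(x)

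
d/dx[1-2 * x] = -2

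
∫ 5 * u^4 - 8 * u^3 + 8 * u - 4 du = u^5 - 2*u^4 + 4*u^2 - 4*u + C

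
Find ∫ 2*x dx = x^2 + C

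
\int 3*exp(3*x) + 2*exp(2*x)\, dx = (exp(x) + 1)*exp(2*x) + C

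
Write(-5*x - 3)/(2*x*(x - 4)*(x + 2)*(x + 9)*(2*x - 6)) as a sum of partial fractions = 1/(936*(x + 9)) - 1/(240*(x + 2)) + 1/(40*(x - 3)) - 23/(1248*(x - 4)) - 1/(288*x)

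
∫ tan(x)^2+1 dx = tan(x) + C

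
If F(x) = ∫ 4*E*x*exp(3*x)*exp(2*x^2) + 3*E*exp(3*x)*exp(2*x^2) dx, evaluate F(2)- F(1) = -exp(6) + exp(15)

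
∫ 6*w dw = 3*w^2 + C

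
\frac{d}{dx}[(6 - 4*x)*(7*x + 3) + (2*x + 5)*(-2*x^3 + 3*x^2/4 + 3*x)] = -16*x^3 - 51*x^2/2 - 73*x/2 + 45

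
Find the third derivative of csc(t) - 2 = (1 - 6/sin(t)^2)*cos(t)/sin(t)^2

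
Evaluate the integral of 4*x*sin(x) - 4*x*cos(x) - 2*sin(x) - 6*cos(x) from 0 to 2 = -10*sin(2) + 2 - 10*cos(2)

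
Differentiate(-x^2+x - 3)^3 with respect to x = -6*x^5 + 15*x^4 - 48*x^3 + 57*x^2 - 72*x + 27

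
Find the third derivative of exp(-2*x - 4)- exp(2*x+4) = (-8*exp(4*x + 8) - 8)*exp(-2*x - 4)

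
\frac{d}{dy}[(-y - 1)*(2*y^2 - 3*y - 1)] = -6*y^2 + 2*y + 4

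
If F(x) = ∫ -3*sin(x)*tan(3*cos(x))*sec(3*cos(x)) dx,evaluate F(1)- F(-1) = 0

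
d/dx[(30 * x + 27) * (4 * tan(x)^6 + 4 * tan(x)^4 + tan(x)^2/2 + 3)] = 720*x*tan(x)^7 + 1200*x*tan(x)^5 + 510*x*tan(x)^3 + 30*x*tan(x) + 648*tan(x)^7 + 120*tan(x)^6 + 1080*tan(x)^5 + 120*tan(x)^4 + 459*tan(x)^3 + 15*tan(x)^2 + 27*tan(x) + 90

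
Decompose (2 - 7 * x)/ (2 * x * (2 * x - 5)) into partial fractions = -31/(10*(2*x - 5)) - 1/(5*x)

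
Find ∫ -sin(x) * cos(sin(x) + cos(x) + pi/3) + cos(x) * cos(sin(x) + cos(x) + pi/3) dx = sin(sqrt(2)*sin(x + pi/4) + pi/3) + C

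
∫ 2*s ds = s^2 + C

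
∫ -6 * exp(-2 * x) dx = 3*exp(-2*x) + C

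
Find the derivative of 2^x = 2^x*log(2)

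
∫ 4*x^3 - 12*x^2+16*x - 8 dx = x^4 - 4*x^3 + 8*x^2 - 8*x + C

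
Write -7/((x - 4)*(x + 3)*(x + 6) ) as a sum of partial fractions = -7/(30*(x + 6)) + 1/(3*(x + 3)) - 1/(10*(x - 4))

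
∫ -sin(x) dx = cos(x) + C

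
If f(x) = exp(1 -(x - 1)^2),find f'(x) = (2 - 2*x)*exp(-x^2 + 2*x)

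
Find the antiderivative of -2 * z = -z^2 + C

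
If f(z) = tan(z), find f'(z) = cos(z)^(-2)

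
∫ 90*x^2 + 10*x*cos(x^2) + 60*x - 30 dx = 30*x^3 + 30*x^2 - 30*x + 5*sin(x^2) + C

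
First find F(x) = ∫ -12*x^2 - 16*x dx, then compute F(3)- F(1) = -168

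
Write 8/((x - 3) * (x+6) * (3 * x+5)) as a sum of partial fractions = -36/(91*(3*x + 5)) + 8/(117*(x + 6)) + 4/(63*(x - 3))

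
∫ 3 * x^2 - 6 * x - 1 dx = x^3 - 3*x^2 - x + C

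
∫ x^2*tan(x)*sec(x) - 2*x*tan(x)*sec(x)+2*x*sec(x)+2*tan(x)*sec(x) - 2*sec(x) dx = ((x - 1)^2 + 1)*sec(x) + C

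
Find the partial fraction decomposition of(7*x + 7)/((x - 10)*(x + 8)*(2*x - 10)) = -49/(468*(x + 8)) - 21/(65*(x - 5)) + 77/(180*(x - 10))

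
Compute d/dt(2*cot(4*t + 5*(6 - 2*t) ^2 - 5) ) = 8*(29 - 10*t)/sin(20*t^2 - 116*t + 175)^2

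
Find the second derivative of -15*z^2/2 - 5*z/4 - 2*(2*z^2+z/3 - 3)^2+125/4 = -96*z^2 - 16*z + 293/9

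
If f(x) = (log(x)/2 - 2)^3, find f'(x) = (3*log(x)^2 - 24*log(x) + 48)/(8*x)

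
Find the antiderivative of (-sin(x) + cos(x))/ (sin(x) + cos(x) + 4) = log(sin(x) + cos(x) + 4) + C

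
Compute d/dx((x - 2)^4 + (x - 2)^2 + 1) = 4*x^3 - 24*x^2 + 50*x - 36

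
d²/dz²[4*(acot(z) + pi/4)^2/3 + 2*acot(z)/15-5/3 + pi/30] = (80*z*acot(z) + 4*z + 20*pi*z + 40)/(15*z^4 + 30*z^2 + 15)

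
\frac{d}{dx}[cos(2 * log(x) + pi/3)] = -2*sin(2*log(x) + pi/3)/x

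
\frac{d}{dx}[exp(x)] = exp(x)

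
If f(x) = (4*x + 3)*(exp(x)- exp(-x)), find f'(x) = (4*x*exp(2*x) + 4*x + 7*exp(2*x) - 1)*exp(-x)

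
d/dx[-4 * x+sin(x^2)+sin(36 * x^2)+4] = 2*x*cos(x^2) + 72*x*cos(36*x^2) - 4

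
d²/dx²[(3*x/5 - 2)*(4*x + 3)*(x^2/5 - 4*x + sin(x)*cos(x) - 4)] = -24*x^2*sin(2*x)/5 + 144*x^2/25 + 62*x*sin(2*x)/5 + 48*x*cos(2*x)/5 - 1626*x/25 + 72*sin(2*x)/5 - 62*cos(2*x)/5 + 28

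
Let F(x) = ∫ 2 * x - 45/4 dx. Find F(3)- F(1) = -29/2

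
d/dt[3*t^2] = 6*t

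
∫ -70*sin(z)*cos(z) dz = 35*cos(z)^2 + C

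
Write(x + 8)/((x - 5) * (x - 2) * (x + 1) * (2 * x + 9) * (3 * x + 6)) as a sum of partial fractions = 8/(3705*(2*x + 9)) - 1/(70*(x + 2)) + 1/(54*(x + 1)) - 5/(702*(x - 2)) + 13/(7182*(x - 5))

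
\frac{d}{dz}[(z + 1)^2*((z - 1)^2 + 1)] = 4*z^3 - 2*z + 2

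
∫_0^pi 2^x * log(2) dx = -1 + 2^pi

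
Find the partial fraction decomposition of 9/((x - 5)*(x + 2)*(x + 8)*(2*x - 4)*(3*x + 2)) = 729/(23936*(3*x + 2)) + 3/(11440*(x + 8)) - 3/(448*(x + 2)) - 3/(640*(x - 2)) + 3/(3094*(x - 5))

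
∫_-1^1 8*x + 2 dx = 4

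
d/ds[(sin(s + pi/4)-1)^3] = 3*sin(s + pi/4)^2*cos(s + pi/4) - 3*cos(2*s) + 3*cos(s + pi/4)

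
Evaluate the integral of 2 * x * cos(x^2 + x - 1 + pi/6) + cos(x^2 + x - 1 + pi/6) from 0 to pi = -sin(-1 + pi/6 + pi^2) - cos(1 + pi/3)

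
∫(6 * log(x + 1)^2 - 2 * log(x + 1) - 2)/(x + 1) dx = (2*log(x + 1)^2 - log(x + 1) - 2)*log(x + 1) + C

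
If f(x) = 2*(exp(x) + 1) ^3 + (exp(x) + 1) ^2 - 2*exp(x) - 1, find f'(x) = 6*exp(3*x) + 14*exp(2*x) + 6*exp(x)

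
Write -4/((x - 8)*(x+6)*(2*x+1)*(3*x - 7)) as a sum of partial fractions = 108/(7225*(3*x - 7)) - 32/(3179*(2*x + 1)) + 2/(1925*(x + 6)) - 2/(2023*(x - 8))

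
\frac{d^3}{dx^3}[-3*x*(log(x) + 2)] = 3/x^2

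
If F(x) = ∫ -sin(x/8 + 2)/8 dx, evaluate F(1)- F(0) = cos(17/8) - cos(2)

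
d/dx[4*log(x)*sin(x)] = 4*(x*log(x)*cos(x) + sin(x))/x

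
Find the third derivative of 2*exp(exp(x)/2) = exp(x + exp(x)/2) + 3*exp(2*x + exp(x)/2)/2 + exp(3*x + exp(x)/2)/4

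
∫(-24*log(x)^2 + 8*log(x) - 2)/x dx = 2*(-4*log(x)^2 + 2*log(x) - 1)*log(x) + C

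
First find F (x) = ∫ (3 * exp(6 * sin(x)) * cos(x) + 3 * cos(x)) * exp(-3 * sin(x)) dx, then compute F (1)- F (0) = -exp(-3*sin(1)) + exp(3*sin(1))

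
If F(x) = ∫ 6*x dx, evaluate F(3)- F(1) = 24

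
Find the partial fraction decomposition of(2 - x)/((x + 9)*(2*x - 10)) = -11/(28*(x + 9)) - 3/(28*(x - 5))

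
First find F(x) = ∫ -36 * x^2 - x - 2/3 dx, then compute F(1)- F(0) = -79/6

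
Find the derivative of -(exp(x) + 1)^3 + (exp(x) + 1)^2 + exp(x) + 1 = -3*exp(3*x) - 4*exp(2*x)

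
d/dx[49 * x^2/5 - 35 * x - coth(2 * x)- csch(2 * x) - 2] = 98*x/5 - 35 + sinh(x)^(-2)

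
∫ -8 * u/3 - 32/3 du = -4*u^2/3 - 32*u/3 + C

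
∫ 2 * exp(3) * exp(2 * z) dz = exp(2*z + 3) + C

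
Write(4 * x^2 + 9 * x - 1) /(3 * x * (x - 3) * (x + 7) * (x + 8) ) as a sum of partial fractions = -61/(88*(x + 8)) + 22/(35*(x + 7)) + 31/(495*(x - 3)) + 1/(504*x)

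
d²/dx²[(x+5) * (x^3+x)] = 12*x^2 + 30*x + 2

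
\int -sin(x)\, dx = cos(x) + C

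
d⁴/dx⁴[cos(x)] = cos(x)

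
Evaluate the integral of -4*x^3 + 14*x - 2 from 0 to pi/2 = 2 + (-2 + (-1 + pi/2)^2)*(-pi - pi^2/4 + 2)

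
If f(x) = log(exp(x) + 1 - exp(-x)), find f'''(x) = (-exp(5*x) + 9*exp(4*x) + 9*exp(2*x) + exp(x))/(exp(6*x) + 3*exp(5*x) - 5*exp(3*x) + 3*exp(x) - 1)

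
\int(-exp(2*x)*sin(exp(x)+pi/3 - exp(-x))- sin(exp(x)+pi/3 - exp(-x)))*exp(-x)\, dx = cos(2*sinh(x) + pi/3) + C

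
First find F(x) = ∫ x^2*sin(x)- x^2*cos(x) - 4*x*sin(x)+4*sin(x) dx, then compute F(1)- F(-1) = -6*sin(1) + 4*cos(1)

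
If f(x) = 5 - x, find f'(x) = -1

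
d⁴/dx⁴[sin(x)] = sin(x)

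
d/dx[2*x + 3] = 2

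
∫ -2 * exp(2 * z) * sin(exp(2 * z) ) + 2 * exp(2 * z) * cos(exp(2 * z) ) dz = sqrt(2)*sin(exp(2*z) + pi/4) + C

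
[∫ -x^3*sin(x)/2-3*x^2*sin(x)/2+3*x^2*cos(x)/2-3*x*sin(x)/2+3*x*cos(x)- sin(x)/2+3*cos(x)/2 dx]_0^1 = -1/2 + 4*cos(1)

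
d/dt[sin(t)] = cos(t)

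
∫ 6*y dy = 3*y^2 + C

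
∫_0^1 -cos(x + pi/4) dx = -sin(pi/4 + 1) + sqrt(2)/2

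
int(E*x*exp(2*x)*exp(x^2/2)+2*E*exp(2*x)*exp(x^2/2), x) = exp((x + 2)^2/2 - 1) + C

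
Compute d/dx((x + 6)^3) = 3*x^2 + 36*x + 108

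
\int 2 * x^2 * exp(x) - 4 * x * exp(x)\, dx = 2*(x - 2)^2*exp(x) + C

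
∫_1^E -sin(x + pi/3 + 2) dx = -cos(pi/3 + 3) + cos(pi/3 + 2 + E)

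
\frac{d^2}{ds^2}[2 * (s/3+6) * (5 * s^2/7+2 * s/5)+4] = 20*s/7 + 1856/105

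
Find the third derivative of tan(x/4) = 3*tan(x/4)^4/32 + tan(x/4)^2/8 + 1/32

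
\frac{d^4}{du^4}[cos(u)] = cos(u)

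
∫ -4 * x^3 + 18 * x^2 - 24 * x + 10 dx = -x^4 + 6*x^3 - 12*x^2 + 10*x + C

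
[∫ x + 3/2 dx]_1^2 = 3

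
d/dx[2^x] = 2^x*log(2)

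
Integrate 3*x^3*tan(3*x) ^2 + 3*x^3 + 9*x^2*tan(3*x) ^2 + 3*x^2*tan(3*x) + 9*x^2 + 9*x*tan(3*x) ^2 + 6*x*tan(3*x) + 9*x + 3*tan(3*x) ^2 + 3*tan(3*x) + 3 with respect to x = (x + 1)^3*tan(3*x) + C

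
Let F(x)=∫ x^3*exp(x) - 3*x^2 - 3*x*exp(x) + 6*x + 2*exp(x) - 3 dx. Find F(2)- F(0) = -1 + exp(2)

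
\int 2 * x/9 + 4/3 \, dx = x^2/9 + 4*x/3 + C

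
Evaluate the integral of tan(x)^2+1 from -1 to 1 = 2*tan(1)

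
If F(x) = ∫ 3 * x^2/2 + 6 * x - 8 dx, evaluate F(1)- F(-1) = -15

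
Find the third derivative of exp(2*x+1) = 8*exp(2*x + 1)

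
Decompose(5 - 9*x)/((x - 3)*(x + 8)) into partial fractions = -7/(x + 8) - 2/(x - 3)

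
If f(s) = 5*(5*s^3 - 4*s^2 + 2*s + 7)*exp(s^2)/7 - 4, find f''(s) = 100*s^5*exp(s^2)/7 - 80*s^4*exp(s^2)/7 + 390*s^3*exp(s^2)/7 - 60*s^2*exp(s^2)/7 + 30*s*exp(s^2) + 30*exp(s^2)/7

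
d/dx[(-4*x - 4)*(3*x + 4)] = -24*x - 28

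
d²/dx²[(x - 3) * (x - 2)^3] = 12*x^2 - 54*x + 60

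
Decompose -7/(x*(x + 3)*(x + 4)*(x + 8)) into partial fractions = 7/(160*(x + 8)) - 7/(16*(x + 4)) + 7/(15*(x + 3)) - 7/(96*x)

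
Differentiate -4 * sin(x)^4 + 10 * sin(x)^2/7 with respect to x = -18*sin(2*x)/7 + 2*sin(4*x)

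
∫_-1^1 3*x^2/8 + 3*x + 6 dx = 49/4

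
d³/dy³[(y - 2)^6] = 120*y^3 - 720*y^2 + 1440*y - 960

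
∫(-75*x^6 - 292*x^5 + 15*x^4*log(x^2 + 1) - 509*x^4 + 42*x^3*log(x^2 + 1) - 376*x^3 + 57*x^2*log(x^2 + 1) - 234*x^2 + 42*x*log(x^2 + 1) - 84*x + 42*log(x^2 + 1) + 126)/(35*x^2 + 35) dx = -(3*x^2 + 2*x - log(x^2 + 1) - 4)*(5*x^3 + 21*x^2 + 42*x + 21)/35 + C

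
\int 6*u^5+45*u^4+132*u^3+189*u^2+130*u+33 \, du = u^6 + 9*u^5 + 33*u^4 + 63*u^3 + 65*u^2 + 33*u + C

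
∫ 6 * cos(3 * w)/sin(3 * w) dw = 2*log(sin(3*w)) + C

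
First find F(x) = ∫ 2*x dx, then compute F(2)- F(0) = 4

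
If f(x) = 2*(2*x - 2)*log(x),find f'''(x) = (-4*x - 8)/x^3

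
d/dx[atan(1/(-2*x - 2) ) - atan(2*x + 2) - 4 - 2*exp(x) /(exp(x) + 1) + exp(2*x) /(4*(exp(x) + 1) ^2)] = (-3*exp(2*x) - 4*exp(x))/(2*exp(3*x) + 6*exp(2*x) + 6*exp(x) + 2)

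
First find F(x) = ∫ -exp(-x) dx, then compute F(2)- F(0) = -1 + exp(-2)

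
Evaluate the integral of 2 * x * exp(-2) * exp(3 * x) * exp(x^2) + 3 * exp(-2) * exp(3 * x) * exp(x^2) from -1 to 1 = -exp(-4) + exp(2)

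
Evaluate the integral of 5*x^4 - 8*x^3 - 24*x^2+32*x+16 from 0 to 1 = 23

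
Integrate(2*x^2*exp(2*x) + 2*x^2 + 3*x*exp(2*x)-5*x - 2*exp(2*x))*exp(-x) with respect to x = -2*(-2*x^2 + x + 1)*sinh(x) + C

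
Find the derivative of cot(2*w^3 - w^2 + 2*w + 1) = 2*(-3*w^2 + w - 1)/sin(2*w^3 - w^2 + 2*w + 1)^2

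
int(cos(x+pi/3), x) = sin(x + pi/3) + C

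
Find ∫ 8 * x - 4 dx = 4*x^2 - 4*x + C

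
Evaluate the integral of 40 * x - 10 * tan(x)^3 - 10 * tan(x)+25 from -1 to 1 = 50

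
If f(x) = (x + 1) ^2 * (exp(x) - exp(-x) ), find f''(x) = (x^2*exp(2*x) - x^2 + 6*x*exp(2*x) + 2*x + 7*exp(2*x) + 1)*exp(-x)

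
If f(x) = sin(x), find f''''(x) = sin(x)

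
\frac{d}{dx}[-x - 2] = -1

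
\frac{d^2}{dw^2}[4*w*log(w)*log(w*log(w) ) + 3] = (4*log(w)^2 + 4*log(w)*log(w*log(w)) + 12*log(w) + 4)/(w*log(w))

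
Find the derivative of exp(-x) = -exp(-x)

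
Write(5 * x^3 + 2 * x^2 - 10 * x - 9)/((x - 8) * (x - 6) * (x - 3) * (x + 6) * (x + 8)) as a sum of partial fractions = -2361/(4928*(x + 8)) + 319/(1008*(x + 6)) + 38/(495*(x - 3)) - 361/(336*(x - 6)) + 2599/(2240*(x - 8))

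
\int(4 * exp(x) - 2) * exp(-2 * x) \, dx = (2*exp(x) - 1)^2*exp(-2*x) + C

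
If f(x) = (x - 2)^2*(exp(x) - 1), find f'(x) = x^2*exp(x) - 2*x*exp(x) - 2*x + 4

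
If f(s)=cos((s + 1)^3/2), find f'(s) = -3*(s + 1)^2*sin(s^3/2 + 3*s^2/2 + 3*s/2 + 1/2)/2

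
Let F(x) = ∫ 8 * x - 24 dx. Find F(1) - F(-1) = -48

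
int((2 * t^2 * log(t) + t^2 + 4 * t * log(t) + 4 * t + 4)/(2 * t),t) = (t + 2)^2*log(t)/2 + C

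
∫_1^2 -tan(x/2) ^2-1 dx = -2*tan(1) + 2*tan(1/2)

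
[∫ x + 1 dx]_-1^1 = 2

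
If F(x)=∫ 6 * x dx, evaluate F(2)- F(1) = 9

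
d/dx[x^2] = 2*x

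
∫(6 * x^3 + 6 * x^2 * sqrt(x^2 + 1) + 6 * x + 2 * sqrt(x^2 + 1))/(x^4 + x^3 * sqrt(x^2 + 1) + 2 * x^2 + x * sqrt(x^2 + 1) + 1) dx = 2*log(x + sqrt(x^2 + 1)) + 2*log(x^2 + 1) + C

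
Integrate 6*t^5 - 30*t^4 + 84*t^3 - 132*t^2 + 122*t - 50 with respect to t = t^6 - 6*t^5 + 21*t^4 - 44*t^3 + 61*t^2 - 50*t + C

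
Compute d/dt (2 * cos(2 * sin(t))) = -4*sin(2*sin(t))*cos(t)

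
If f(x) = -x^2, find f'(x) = -2*x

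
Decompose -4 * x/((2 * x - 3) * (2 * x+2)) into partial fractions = -6/(5*(2*x - 3)) - 2/(5*(x + 1))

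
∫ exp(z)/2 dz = exp(z)/2 + C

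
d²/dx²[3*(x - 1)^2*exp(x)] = 3*x^2*exp(x) + 6*x*exp(x) - 3*exp(x)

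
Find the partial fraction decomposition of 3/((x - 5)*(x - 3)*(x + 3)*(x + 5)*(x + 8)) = 1/(715*(x + 8)) - 1/(160*(x + 5)) + 1/(160*(x + 3)) - 1/(352*(x - 3)) + 3/(2080*(x - 5))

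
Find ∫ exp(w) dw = exp(w) + C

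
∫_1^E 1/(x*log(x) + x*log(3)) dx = -log(log(3)) + log(log(3*E))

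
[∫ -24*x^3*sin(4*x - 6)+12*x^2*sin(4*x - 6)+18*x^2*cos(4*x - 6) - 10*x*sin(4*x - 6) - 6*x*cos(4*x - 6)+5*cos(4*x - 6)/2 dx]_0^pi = (-3*pi^2 + 5*pi/2 + 6*pi^3)*cos(6)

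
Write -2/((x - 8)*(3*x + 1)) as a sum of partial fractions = 6/(25*(3*x + 1)) - 2/(25*(x - 8))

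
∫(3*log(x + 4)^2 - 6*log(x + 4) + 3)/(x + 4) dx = (log(x + 4) - 1)^3 + C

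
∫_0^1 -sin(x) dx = -1 + cos(1)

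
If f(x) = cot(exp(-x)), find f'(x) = exp(-x)/sin(exp(-x))^2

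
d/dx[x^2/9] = 2*x/9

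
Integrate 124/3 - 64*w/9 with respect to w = -32*w^2/9 + 124*w/3 + C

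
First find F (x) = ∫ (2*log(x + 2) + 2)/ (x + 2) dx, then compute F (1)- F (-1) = -1 + (1 + log(3))^2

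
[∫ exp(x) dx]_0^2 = -1 + exp(2)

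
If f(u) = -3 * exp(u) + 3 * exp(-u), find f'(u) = (-3*exp(2*u) - 3)*exp(-u)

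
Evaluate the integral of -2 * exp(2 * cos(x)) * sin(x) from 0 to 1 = -exp(2) + exp(2*cos(1))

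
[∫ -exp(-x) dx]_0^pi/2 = -1 + exp(-pi/2)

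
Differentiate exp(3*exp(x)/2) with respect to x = 3*exp(x + 3*exp(x)/2)/2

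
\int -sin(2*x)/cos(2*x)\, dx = log(cos(2*x))/2 + C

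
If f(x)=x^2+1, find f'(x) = 2*x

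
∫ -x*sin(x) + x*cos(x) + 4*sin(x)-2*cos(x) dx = sqrt(2)*(x - 3)*sin(x + pi/4) + C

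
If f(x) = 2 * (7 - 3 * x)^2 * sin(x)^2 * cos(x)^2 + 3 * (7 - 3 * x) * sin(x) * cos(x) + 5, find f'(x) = 9*x^2*sin(4*x) - 9*x*(1 - cos(2*x))^2 - 42*x*sin(4*x) - 27*x*cos(2*x) + 18*x + 21*(1 - cos(2*x))^2 - 9*sin(2*x)/2 + 49*sin(4*x) + 63*cos(2*x) - 42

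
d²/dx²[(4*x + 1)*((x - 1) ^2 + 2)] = 24*x - 14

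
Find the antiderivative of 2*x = x^2 + C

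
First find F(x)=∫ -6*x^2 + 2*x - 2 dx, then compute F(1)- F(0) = -3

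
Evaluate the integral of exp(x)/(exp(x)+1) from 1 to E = -log(1 + E) + log(1 + exp(E))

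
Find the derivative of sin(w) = cos(w)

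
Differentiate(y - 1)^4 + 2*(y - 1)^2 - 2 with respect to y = 4*y^3 - 12*y^2 + 16*y - 8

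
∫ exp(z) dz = exp(z) + C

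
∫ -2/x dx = -2*log(x) + C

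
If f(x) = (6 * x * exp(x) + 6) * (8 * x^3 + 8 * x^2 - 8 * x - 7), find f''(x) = 48*x^4*exp(x) + 432*x^3*exp(x) + 816*x^2*exp(x) + 54*x*exp(x) + 288*x - 180*exp(x) + 96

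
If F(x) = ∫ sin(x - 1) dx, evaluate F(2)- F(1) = 1 - cos(1)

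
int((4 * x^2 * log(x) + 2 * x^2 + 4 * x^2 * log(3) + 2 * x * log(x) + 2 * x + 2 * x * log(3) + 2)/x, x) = 2*(x^2 + x + 1)*log(3*x) + C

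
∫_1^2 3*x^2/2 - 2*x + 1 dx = 3/2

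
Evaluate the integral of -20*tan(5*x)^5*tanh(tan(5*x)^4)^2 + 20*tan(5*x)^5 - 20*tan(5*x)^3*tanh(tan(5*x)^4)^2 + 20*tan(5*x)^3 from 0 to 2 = tanh(tan(10)^4)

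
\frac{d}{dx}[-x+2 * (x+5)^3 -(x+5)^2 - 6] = 6*x^2 + 58*x + 139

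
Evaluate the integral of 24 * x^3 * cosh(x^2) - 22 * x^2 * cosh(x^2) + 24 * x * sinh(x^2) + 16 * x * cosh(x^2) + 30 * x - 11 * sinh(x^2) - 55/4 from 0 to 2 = 65/2 + 34*sinh(4)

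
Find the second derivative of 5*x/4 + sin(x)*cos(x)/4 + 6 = -sin(2*x)/2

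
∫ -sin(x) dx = cos(x) + C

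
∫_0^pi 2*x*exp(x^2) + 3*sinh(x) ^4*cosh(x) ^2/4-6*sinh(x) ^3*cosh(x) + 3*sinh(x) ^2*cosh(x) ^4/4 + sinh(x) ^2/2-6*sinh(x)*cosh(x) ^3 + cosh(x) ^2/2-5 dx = -3*cosh(4*pi)/8 - 5*pi - 5/8 + sinh(2*pi)/4 + exp(pi^2) + sinh(pi)^3*cosh(pi)^3/4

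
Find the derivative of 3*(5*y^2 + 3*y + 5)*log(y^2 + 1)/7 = (30*y^3*log(y^2 + 1) + 30*y^3 + 9*y^2*log(y^2 + 1) + 18*y^2 + 30*y*log(y^2 + 1) + 30*y + 9*log(y^2 + 1))/(7*y^2 + 7)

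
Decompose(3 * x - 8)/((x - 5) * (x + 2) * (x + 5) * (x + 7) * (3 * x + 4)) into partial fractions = 486/(3553*(3*x + 4)) - 29/(2040*(x + 7)) + 23/(660*(x + 5)) - 1/(15*(x + 2)) + 1/(2280*(x - 5))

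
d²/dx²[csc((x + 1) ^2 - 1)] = 2*(-2*x^2 + 4*x^2/sin(x*(x + 2))^2 - 4*x + 8*x/sin(x*(x + 2))^2 - 2 - cos(x*(x + 2))/sin(x*(x + 2)) + 4/sin(x*(x + 2))^2)/sin(x*(x + 2))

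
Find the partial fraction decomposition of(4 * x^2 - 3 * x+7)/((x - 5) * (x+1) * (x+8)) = 41/(13*(x + 8)) - 1/(3*(x + 1)) + 46/(39*(x - 5))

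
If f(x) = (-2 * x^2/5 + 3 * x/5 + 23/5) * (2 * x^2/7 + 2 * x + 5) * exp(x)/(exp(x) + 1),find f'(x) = (-4*x^4*exp(x) - 16*x^3*exp(2*x) - 38*x^3*exp(x) - 66*x^2*exp(2*x) - 48*x^2*exp(x) + 36*x*exp(2*x) + 463*x*exp(x) + 427*exp(2*x) + 1232*exp(x))/(35*exp(2*x) + 70*exp(x) + 35)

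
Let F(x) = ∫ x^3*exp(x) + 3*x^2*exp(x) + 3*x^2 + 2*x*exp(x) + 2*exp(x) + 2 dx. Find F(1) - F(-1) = 3*exp(-1) + 6 + 3*E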